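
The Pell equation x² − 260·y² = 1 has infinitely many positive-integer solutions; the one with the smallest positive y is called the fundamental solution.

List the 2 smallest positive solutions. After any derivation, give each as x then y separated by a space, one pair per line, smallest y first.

d=260: √d = [16; 8,32] (ℓ=2, even), read p_1/q_1
i=0: a=16 ⇒ p=16, q=1
i=1: a=8 ⇒ p=129, q=8
→ (129, 8).  Check: 129²=16641, 260·8²=16640, difference 1.
(129+8√260)^2 = 33281 + 2064√260

129 8
33281 2064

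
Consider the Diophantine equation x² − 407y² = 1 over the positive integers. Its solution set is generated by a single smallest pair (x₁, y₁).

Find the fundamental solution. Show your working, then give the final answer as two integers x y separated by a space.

2663 132

d=407: √d = [20; 5,1,2,1,5,40] (ℓ=6, even), read p_5/q_5
a_0=20:  p_0=20·1+0=20,  q_0=20·0+1=1
a_1=5:  p_1=5·20+1=101,  q_1=5·1+0=5
…
a_4=1:  p_4=1·343+121=464,  q_4=1·17+6=23
a_5=5:  p_5=5·464+343=2663,  q_5=5·23+17=132
fundamental: x₁=2663, y₁=132  (since 7091569 − 407·17424 = 1)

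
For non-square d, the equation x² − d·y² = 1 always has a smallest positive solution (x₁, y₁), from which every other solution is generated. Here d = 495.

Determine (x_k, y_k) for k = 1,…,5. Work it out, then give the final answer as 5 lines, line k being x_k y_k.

√495 = [22; 4,44, …], period ℓ=2 (even) → k=1
step 0: (22, 1)  from 22·(1,0) + (0,1)
step 1: (89, 4)  from 4·(22,1) + (1,0)
(x₁, y₁) = (89, 4);  89² − 495·4² = 1 ✓
n=2: (89,4)∘(89,4) = (89·89+495·4·4, 89·4+4·89) = (15841,712)
n=3: (15841,712)∘(89,4) = (89·15841+495·4·712, 89·712+4·15841) = (2819609,126732)
n=4: (2819609,126732)∘(89,4) = (89·2819609+495·4·126732, 89·126732+4·2819609) = (501874561,22557584)
n=5: (501874561,22557584)∘(89,4) = (89·501874561+495·4·22557584, 89·22557584+4·501874561) = (89330852249,4015123220)

89 4
15841 712
2819609 126732
501874561 22557584
89330852249 4015123220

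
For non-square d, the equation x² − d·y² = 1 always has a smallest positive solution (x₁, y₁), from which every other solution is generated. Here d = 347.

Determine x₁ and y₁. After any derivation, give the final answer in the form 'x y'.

√347 → a₀=18, period (1,1,1,2,4,…,1,1,36); ℓ=14 even so k=13
k=0  a_k=18  p_k/q_k = 18/1
k=1  a_k=1  p_k/q_k = 19/1
k=2  a_k=1  p_k/q_k = 37/2
…
k=4  a_k=2  p_k/q_k = 149/8
…
k=6  a_k=1  p_k/q_k = 801/43
…
k=10  a_k=2  p_k/q_k = 164168/8813
…
k=12  a_k=1  p_k/q_k = 402885/21628
k=13  a_k=1  p_k/q_k = 641602/34443
(x₁, y₁) = (641602, 34443);  641602² − 347·34443² = 1 ✓

641602 34443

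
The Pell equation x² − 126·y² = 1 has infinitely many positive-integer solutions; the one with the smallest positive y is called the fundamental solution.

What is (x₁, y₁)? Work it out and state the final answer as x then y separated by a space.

449 40

d=126: √d = [11; 4,2,4,22] (ℓ=4, even), read p_3/q_3
a_0=11:  p_0=11·1+0=11,  q_0=11·0+1=1
a_1=4:  p_1=4·11+1=45,  q_1=4·1+0=4
a_2=2:  p_2=2·45+11=101,  q_2=2·4+1=9
a_3=4:  p_3=4·101+45=449,  q_3=4·9+4=40
→ (449, 40).  Check: 449²=201601, 126·40²=201600, difference 1.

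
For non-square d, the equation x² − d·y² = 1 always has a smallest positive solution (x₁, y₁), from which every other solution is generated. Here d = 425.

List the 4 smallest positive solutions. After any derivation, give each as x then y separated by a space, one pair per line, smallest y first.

143649 6968
41270070401 2001892464
11856808685922849 575139701115304
3406437421806992601601 165236485849022716128

√425 → a₀=20, period (1,1,1,1,1,1,40); ℓ=7 odd so k=13
step 0: (20, 1)  from 20·(1,0) + (0,1)
…
step 4: (103, 5)  from 1·(62,3) + (41,2)
step 5: (165, 8)  from 1·(103,5) + (62,3)
step 6: (268, 13)  from 1·(165,8) + (103,5)
step 7: (10885, 528)  from 40·(268,13) + (165,8)
step 8: (11153, 541)  from 1·(10885,528) + (268,13)
…
step 10: (33191, 1610)  from 1·(22038,1069) + (11153,541)
step 11: (55229, 2679)  from 1·(33191,1610) + (22038,1069)
step 12: (88420, 4289)  from 1·(55229,2679) + (33191,1610)
step 13: (143649, 6968)  from 1·(88420,4289) + (55229,2679)
(x₁, y₁) = (143649, 6968);  143649² − 425·6968² = 1 ✓
(143649+6968√425)^2 = 41270070401 + 2001892464√425
(143649+6968√425)^3 = 11856808685922849 + 575139701115304√425
(143649+6968√425)^4 = 3406437421806992601601 + 165236485849022716128√425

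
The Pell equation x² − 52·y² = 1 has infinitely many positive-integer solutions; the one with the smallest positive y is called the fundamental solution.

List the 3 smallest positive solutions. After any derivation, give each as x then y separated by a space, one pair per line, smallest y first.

649 90
842401 116820
1093435849 151632270

√52 = [7; 4,1,2,1,4,14, …], period ℓ=6 (even) → k=5
step 0: (7, 1)  from 7·(1,0) + (0,1)
step 1: (29, 4)  from 4·(7,1) + (1,0)
…
step 3: (101, 14)  from 2·(36,5) + (29,4)
step 4: (137, 19)  from 1·(101,14) + (36,5)
step 5: (649, 90)  from 4·(137,19) + (101,14)
→ (649, 90).  Check: 649²=421201, 52·90²=421200, difference 1.
n=2: (649,90)∘(649,90) = (649·649+52·90·90, 649·90+90·649) = (842401,116820)
n=3: (842401,116820)∘(649,90) = (649·842401+52·90·116820, 649·116820+90·842401) = (1093435849,151632270)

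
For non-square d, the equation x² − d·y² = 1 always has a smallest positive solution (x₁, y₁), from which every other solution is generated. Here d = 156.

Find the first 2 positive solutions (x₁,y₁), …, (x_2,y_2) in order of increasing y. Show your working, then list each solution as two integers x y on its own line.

25 2
1249 100

√156 = [12; 2,24, …], period ℓ=2 (even) → k=1
a_0=12:  p_0=12·1+0=12,  q_0=12·0+1=1
a_1=2:  p_1=2·12+1=25,  q_1=2·1+0=2
(x₁, y₁) = (25, 2);  25² − 156·2² = 1 ✓
n=2: (25,2)∘(25,2) = (25·25+156·2·2, 25·2+2·25) = (1249,100)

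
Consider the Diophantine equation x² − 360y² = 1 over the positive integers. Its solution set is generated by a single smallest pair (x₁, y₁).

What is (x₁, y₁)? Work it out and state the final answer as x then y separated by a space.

√360 = [18; 1,36, …], period ℓ=2 (even) → k=1
step 0: (18, 1)  from 18·(1,0) + (0,1)
step 1: (19, 1)  from 1·(18,1) + (1,0)
fundamental: x₁=19, y₁=1  (since 361 − 360·1 = 1)

19 1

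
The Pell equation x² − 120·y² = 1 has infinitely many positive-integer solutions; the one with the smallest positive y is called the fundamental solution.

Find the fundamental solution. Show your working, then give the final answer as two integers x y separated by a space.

11 1

d=120: √d = [10; 1,20] (ℓ=2, even), read p_1/q_1
k=0  a_k=10  p_k/q_k = 10/1
k=1  a_k=1  p_k/q_k = 11/1
fundamental: x₁=11, y₁=1  (since 121 − 120·1 = 1)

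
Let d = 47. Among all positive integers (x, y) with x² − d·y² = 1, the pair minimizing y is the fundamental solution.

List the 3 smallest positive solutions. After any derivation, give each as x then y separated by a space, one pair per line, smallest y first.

48 7
4607 672
442224 64505

√47 → a₀=6, period (1,5,1,12); ℓ=4 even so k=3
a_0=6:  p_0=6·1+0=6,  q_0=6·0+1=1
a_1=1:  p_1=1·6+1=7,  q_1=1·1+0=1
a_2=5:  p_2=5·7+6=41,  q_2=5·1+1=6
a_3=1:  p_3=1·41+7=48,  q_3=1·6+1=7
(x₁, y₁) = (48, 7);  48² − 47·7² = 1 ✓
k=2:  x_2 = 48·48+47·7·7 = 4607,  y_2 = 48·7+7·48 = 672
k=3:  x_3 = 48·4607+47·7·672 = 442224,  y_3 = 48·672+7·4607 = 64505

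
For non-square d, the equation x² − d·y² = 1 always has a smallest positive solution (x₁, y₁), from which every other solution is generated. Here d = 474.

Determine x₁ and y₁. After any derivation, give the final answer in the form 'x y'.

[21; 1,3,2,1,1,…,3,1,42] for √474; ℓ=14 ⇒ convergent index 13
i=0: a=21 ⇒ p=21, q=1
i=1: a=1 ⇒ p=22, q=1
…
i=3: a=2 ⇒ p=196, q=9
…
i=5: a=1 ⇒ p=479, q=22
i=6: a=1 ⇒ p=762, q=35
i=7: a=6 ⇒ p=5051, q=232
i=8: a=1 ⇒ p=5813, q=267
i=9: a=1 ⇒ p=10864, q=499
…
i=12: a=3 ⇒ p=149331, q=6859
i=13: a=1 ⇒ p=193549, q=8890
→ (193549, 8890).  Check: 193549²=37461215401, 474·8890²=37461215400, difference 1.

193549 8890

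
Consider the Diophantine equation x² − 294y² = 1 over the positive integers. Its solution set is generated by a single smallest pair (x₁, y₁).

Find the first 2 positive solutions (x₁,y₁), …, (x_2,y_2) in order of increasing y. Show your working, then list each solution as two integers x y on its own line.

√294 → a₀=17, period (6,1,4,1,6,34); ℓ=6 even so k=5
step 0: (17, 1)  from 17·(1,0) + (0,1)
step 1: (103, 6)  from 6·(17,1) + (1,0)
…
step 4: (703, 41)  from 1·(583,34) + (120,7)
step 5: (4801, 280)  from 6·(703,41) + (583,34)
(x₁, y₁) = (4801, 280);  4801² − 294·280² = 1 ✓
(4801+280√294)^2 = 46099201 + 2688560√294

4801 280
46099201 2688560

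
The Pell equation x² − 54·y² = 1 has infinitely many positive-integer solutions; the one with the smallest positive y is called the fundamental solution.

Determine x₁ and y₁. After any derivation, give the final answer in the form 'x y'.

[7; 2,1,6,1,2,14] for √54; ℓ=6 ⇒ convergent index 5
step 0: (7, 1)  from 7·(1,0) + (0,1)
…
step 2: (22, 3)  from 1·(15,2) + (7,1)
…
step 4: (169, 23)  from 1·(147,20) + (22,3)
step 5: (485, 66)  from 2·(169,23) + (147,20)
(x₁, y₁) = (485, 66);  485² − 54·66² = 1 ✓

485 66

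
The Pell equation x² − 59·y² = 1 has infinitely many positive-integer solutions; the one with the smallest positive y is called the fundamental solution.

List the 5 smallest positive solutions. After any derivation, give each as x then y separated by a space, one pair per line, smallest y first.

√59 = [7; 1,2,7,2,1,14, …], period ℓ=6 (even) → k=5
k=0  a_k=7  p_k/q_k = 7/1
k=1  a_k=1  p_k/q_k = 8/1
…
k=3  a_k=7  p_k/q_k = 169/22
k=4  a_k=2  p_k/q_k = 361/47
k=5  a_k=1  p_k/q_k = 530/69
→ (530, 69).  Check: 530²=280900, 59·69²=280899, difference 1.
n=2: (530,69)∘(530,69) = (530·530+59·69·69, 530·69+69·530) = (561799,73140)
n=3: (561799,73140)∘(530,69) = (530·561799+59·69·73140, 530·73140+69·561799) = (595506410,77528331)
n=4: (595506410,77528331)∘(530,69) = (530·595506410+59·69·77528331, 530·77528331+69·595506410) = (631236232801,82179957720)
n=5: (631236232801,82179957720)∘(530,69) = (530·631236232801+59·69·82179957720, 530·82179957720+69·631236232801) = (669109811262650,87110677654869)

530 69
561799 73140
595506410 77528331
631236232801 82179957720
669109811262650 87110677654869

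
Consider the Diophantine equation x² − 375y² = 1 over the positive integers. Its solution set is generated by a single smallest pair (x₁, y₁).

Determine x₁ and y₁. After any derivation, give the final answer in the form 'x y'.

√375 = [19; 2,1,2,1,5,1,2,1,2,38, …], period ℓ=10 (even) → k=9
a_0=19:  p_0=19·1+0=19,  q_0=19·0+1=1
…
a_3=2:  p_3=2·58+39=155,  q_3=2·3+2=8
a_4=1:  p_4=1·155+58=213,  q_4=1·8+3=11
a_5=5:  p_5=5·213+155=1220,  q_5=5·11+8=63
…
a_8=1:  p_8=1·4086+1433=5519,  q_8=1·211+74=285
a_9=2:  p_9=2·5519+4086=15124,  q_9=2·285+211=781
(x₁, y₁) = (15124, 781);  15124² − 375·781² = 1 ✓

15124 781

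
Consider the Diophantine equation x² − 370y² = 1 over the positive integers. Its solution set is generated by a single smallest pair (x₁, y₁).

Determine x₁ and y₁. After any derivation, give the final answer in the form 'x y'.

213859 11118

[19; 4,4,38] for √370; ℓ=3 ⇒ convergent index 5
step 0: (19, 1)  from 19·(1,0) + (0,1)
…
step 2: (327, 17)  from 4·(77,4) + (19,1)
step 3: (12503, 650)  from 38·(327,17) + (77,4)
step 4: (50339, 2617)  from 4·(12503,650) + (327,17)
step 5: (213859, 11118)  from 4·(50339,2617) + (12503,650)
→ (213859, 11118).  Check: 213859²=45735671881, 370·11118²=45735671880, difference 1.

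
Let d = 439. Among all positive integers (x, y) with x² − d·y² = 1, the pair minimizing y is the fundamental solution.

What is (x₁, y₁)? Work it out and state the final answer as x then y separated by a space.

440 21

d=439: √d = [20; 1,19,1,40] (ℓ=4, even), read p_3/q_3
step 0: (20, 1)  from 20·(1,0) + (0,1)
step 1: (21, 1)  from 1·(20,1) + (1,0)
step 2: (419, 20)  from 19·(21,1) + (20,1)
step 3: (440, 21)  from 1·(419,20) + (21,1)
fundamental: x₁=440, y₁=21  (since 193600 − 439·441 = 1)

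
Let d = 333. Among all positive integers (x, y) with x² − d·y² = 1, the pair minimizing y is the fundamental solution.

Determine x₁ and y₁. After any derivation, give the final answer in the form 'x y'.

√333 → a₀=18, period (4,36); ℓ=2 even so k=1
i=0: a=18 ⇒ p=18, q=1
i=1: a=4 ⇒ p=73, q=4
fundamental: x₁=73, y₁=4  (since 5329 − 333·16 = 1)

73 4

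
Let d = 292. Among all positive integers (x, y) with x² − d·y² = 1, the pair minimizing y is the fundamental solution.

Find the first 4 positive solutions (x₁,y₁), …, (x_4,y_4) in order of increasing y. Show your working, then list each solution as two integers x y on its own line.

√292 = [17; 11,2,1,3,8,3,1,2,11,34, …], period ℓ=10 (even) → k=9
a_0=17:  p_0=17·1+0=17,  q_0=17·0+1=1
a_1=11:  p_1=11·17+1=188,  q_1=11·1+0=11
a_2=2:  p_2=2·188+17=393,  q_2=2·11+1=23
a_3=1:  p_3=1·393+188=581,  q_3=1·23+11=34
a_4=3:  p_4=3·581+393=2136,  q_4=3·34+23=125
…
a_6=3:  p_6=3·17669+2136=55143,  q_6=3·1034+125=3227
…
a_8=2:  p_8=2·72812+55143=200767,  q_8=2·4261+3227=11749
a_9=11:  p_9=11·200767+72812=2281249,  q_9=11·11749+4261=133500
fundamental: x₁=2281249, y₁=133500  (since 5204097000001 − 292·17822250000 = 1)
(2281249+133500√292)^2 = 10408194000001 + 609093483000√292
(2281249+133500√292)^3 = 47487364308614281249 + 2778987798000400500√292
(2281249+133500√292)^4 = 216661004683313632776000001 + 12679126270400622186966000√292

2281249 133500
10408194000001 609093483000
47487364308614281249 2778987798000400500
216661004683313632776000001 12679126270400622186966000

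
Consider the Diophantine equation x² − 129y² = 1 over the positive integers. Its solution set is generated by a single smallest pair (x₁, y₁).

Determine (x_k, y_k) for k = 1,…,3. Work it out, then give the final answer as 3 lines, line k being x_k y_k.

[11; 2,1,3,1,6,1,3,1,2,22] for √129; ℓ=10 ⇒ convergent index 9
a_0=11:  p_0=11·1+0=11,  q_0=11·0+1=1
…
a_8=1:  p_8=1·4793+1238=6031,  q_8=1·422+109=531
a_9=2:  p_9=2·6031+4793=16855,  q_9=2·531+422=1484
fundamental: x₁=16855, y₁=1484  (since 284091025 − 129·2202256 = 1)
(16855+1484√129)^2 = 568182049 + 50025640√129
(16855+1484√129)^3 = 19153416854935 + 1686364322916√129

16855 1484
568182049 50025640
19153416854935 1686364322916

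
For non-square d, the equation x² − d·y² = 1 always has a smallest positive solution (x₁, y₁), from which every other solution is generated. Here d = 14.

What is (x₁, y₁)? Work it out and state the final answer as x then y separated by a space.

√14 = [3; 1,2,1,6, …], period ℓ=4 (even) → k=3
k=0  a_k=3  p_k/q_k = 3/1
k=1  a_k=1  p_k/q_k = 4/1
k=2  a_k=2  p_k/q_k = 11/3
k=3  a_k=1  p_k/q_k = 15/4
(x₁, y₁) = (15, 4);  15² − 14·4² = 1 ✓

15 4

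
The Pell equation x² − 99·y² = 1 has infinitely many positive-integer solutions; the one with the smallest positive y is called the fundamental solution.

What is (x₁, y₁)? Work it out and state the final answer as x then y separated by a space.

10 1

[9; 1,18] for √99; ℓ=2 ⇒ convergent index 1
step 0: (9, 1)  from 9·(1,0) + (0,1)
step 1: (10, 1)  from 1·(9,1) + (1,0)
→ (10, 1).  Check: 10²=100, 99·1²=99, difference 1.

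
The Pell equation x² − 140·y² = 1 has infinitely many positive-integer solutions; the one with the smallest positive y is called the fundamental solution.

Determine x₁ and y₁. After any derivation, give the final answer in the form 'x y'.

71 6

d=140: √d = [11; 1,4,1,22] (ℓ=4, even), read p_3/q_3
step 0: (11, 1)  from 11·(1,0) + (0,1)
…
step 2: (59, 5)  from 4·(12,1) + (11,1)
step 3: (71, 6)  from 1·(59,5) + (12,1)
→ (71, 6).  Check: 71²=5041, 140·6²=5040, difference 1.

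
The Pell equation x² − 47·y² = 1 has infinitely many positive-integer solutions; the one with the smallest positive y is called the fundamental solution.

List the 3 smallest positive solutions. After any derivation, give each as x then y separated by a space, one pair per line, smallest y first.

48 7
4607 672
442224 64505

√47 → a₀=6, period (1,5,1,12); ℓ=4 even so k=3
k=0  a_k=6  p_k/q_k = 6/1
k=1  a_k=1  p_k/q_k = 7/1
k=2  a_k=5  p_k/q_k = 41/6
k=3  a_k=1  p_k/q_k = 48/7
fundamental: x₁=48, y₁=7  (since 2304 − 47·49 = 1)
n=2: (48,7)∘(48,7) = (48·48+47·7·7, 48·7+7·48) = (4607,672)
n=3: (4607,672)∘(48,7) = (48·4607+47·7·672, 48·672+7·4607) = (442224,64505)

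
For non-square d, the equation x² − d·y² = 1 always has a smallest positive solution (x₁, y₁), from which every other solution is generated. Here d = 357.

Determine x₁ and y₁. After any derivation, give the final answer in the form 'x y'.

√357 = [18; 1,8,2,8,1,36, …], period ℓ=6 (even) → k=5
step 0: (18, 1)  from 18·(1,0) + (0,1)
step 1: (19, 1)  from 1·(18,1) + (1,0)
step 2: (170, 9)  from 8·(19,1) + (18,1)
step 3: (359, 19)  from 2·(170,9) + (19,1)
step 4: (3042, 161)  from 8·(359,19) + (170,9)
step 5: (3401, 180)  from 1·(3042,161) + (359,19)
fundamental: x₁=3401, y₁=180  (since 11566801 − 357·32400 = 1)

3401 180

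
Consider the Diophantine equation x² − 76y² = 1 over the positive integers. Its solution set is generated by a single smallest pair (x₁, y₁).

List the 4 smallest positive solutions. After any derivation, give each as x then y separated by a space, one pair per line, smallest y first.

[8; 1,2,1,1,5,4,5,1,1,2,1,16] for √76; ℓ=12 ⇒ convergent index 11
i=0: a=8 ⇒ p=8, q=1
i=1: a=1 ⇒ p=9, q=1
…
i=6: a=4 ⇒ p=1421, q=163
i=7: a=5 ⇒ p=7445, q=854
…
i=9: a=1 ⇒ p=16311, q=1871
i=10: a=2 ⇒ p=41488, q=4759
i=11: a=1 ⇒ p=57799, q=6630
(x₁, y₁) = (57799, 6630);  57799² − 76·6630² = 1 ✓
k=2:  x_2 = 57799·57799+76·6630·6630 = 6681448801,  y_2 = 57799·6630+6630·57799 = 766414740
k=3:  x_3 = 57799·6681448801+76·6630·766414740 = 772362118440199,  y_3 = 57799·766414740+6630·6681448801 = 88596011107890
k=4:  x_4 = 57799·772362118440199+76·6630·88596011107890 = 89283516160768675201,  y_4 = 57799·88596011107890+6630·772362118440199 = 10241521691283453480

57799 6630
6681448801 766414740
772362118440199 88596011107890
89283516160768675201 10241521691283453480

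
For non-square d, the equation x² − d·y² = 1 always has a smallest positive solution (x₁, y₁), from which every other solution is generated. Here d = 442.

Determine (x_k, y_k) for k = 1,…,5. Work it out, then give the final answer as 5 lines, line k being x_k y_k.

√442 = [21; 42, …], period ℓ=1 (odd) → k=1
k=0  a_k=21  p_k/q_k = 21/1
k=1  a_k=42  p_k/q_k = 883/42
→ (883, 42).  Check: 883²=779689, 442·42²=779688, difference 1.
k=2:  x_2 = 883·883+442·42·42 = 1559377,  y_2 = 883·42+42·883 = 74172
k=3:  x_3 = 883·1559377+442·42·74172 = 2753858899,  y_3 = 883·74172+42·1559377 = 130987710
k=4:  x_4 = 883·2753858899+442·42·130987710 = 4863313256257,  y_4 = 883·130987710+42·2753858899 = 231324221688
k=5:  x_5 = 883·4863313256257+442·42·231324221688 = 8588608456690963,  y_5 = 883·231324221688+42·4863313256257 = 408518444513298

883 42
1559377 74172
2753858899 130987710
4863313256257 231324221688
8588608456690963 408518444513298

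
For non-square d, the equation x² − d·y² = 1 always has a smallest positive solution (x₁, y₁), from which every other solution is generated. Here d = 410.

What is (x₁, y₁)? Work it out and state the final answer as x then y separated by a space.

81 4

d=410: √d = [20; 4,40] (ℓ=2, even), read p_1/q_1
step 0: (20, 1)  from 20·(1,0) + (0,1)
step 1: (81, 4)  from 4·(20,1) + (1,0)
(x₁, y₁) = (81, 4);  81² − 410·4² = 1 ✓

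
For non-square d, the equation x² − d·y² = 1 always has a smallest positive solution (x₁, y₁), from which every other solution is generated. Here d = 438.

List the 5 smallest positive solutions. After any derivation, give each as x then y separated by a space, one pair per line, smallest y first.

[20; 1,12,1,40] for √438; ℓ=4 ⇒ convergent index 3
a_0=20:  p_0=20·1+0=20,  q_0=20·0+1=1
a_1=1:  p_1=1·20+1=21,  q_1=1·1+0=1
a_2=12:  p_2=12·21+20=272,  q_2=12·1+1=13
a_3=1:  p_3=1·272+21=293,  q_3=1·13+1=14
(x₁, y₁) = (293, 14);  293² − 438·14² = 1 ✓
k=2:  x_2 = 293·293+438·14·14 = 171697,  y_2 = 293·14+14·293 = 8204
k=3:  x_3 = 293·171697+438·14·8204 = 100614149,  y_3 = 293·8204+14·171697 = 4807530
k=4:  x_4 = 293·100614149+438·14·4807530 = 58959719617,  y_4 = 293·4807530+14·100614149 = 2817204376
k=5:  x_5 = 293·58959719617+438·14·2817204376 = 34550295081413,  y_5 = 293·2817204376+14·58959719617 = 1650876956806

293 14
171697 8204
100614149 4807530
58959719617 2817204376
34550295081413 1650876956806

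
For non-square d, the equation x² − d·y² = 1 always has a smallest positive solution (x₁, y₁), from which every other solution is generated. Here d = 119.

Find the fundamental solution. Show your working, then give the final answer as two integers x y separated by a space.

120 11

[10; 1,9,1,20] for √119; ℓ=4 ⇒ convergent index 3
k=0  a_k=10  p_k/q_k = 10/1
…
k=2  a_k=9  p_k/q_k = 109/10
k=3  a_k=1  p_k/q_k = 120/11
→ (120, 11).  Check: 120²=14400, 119·11²=14399, difference 1.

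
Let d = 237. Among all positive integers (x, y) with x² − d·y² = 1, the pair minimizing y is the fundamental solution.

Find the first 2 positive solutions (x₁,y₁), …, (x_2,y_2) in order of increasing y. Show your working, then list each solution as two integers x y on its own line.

[15; 2,1,1,7,10,7,1,1,2,30] for √237; ℓ=10 ⇒ convergent index 9
i=0: a=15 ⇒ p=15, q=1
i=1: a=2 ⇒ p=31, q=2
i=2: a=1 ⇒ p=46, q=3
…
i=5: a=10 ⇒ p=5927, q=385
…
i=7: a=1 ⇒ p=48001, q=3118
i=8: a=1 ⇒ p=90075, q=5851
i=9: a=2 ⇒ p=228151, q=14820
(x₁, y₁) = (228151, 14820);  228151² − 237·14820² = 1 ✓
(x_2, y_2) = (228151·228151 + 237·14820·14820, 228151·14820 + 14820·228151) = (104105757601, 6762395640)

228151 14820
104105757601 6762395640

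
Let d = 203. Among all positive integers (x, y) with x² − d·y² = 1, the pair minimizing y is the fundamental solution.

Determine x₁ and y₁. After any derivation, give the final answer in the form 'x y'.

√203 → a₀=14, period (4,28); ℓ=2 even so k=1
i=0: a=14 ⇒ p=14, q=1
i=1: a=4 ⇒ p=57, q=4
(x₁, y₁) = (57, 4);  57² − 203·4² = 1 ✓

57 4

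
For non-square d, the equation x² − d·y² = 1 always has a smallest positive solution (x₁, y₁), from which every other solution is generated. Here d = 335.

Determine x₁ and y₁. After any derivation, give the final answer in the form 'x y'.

604 33

d=335: √d = [18; 3,3,3,36] (ℓ=4, even), read p_3/q_3
i=0: a=18 ⇒ p=18, q=1
…
i=2: a=3 ⇒ p=183, q=10
i=3: a=3 ⇒ p=604, q=33
→ (604, 33).  Check: 604²=364816, 335·33²=364815, difference 1.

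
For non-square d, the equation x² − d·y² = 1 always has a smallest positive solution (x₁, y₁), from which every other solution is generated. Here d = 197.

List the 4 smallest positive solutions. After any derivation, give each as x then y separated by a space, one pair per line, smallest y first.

√197 = [14; 28, …], period ℓ=1 (odd) → k=1
k=0  a_k=14  p_k/q_k = 14/1
k=1  a_k=28  p_k/q_k = 393/28
fundamental: x₁=393, y₁=28  (since 154449 − 197·784 = 1)
k=2:  x_2 = 393·393+197·28·28 = 308897,  y_2 = 393·28+28·393 = 22008
k=3:  x_3 = 393·308897+197·28·22008 = 242792649,  y_3 = 393·22008+28·308897 = 17298260
k=4:  x_4 = 393·242792649+197·28·17298260 = 190834713217,  y_4 = 393·17298260+28·242792649 = 13596410352

393 28
308897 22008
242792649 17298260
190834713217 13596410352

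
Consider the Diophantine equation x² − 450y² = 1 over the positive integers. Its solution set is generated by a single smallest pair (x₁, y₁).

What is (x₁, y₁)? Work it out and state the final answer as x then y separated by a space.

19601 924

√450 = [21; 4,1,2,4,2,1,4,42, …], period ℓ=8 (even) → k=7
k=0  a_k=21  p_k/q_k = 21/1
…
k=4  a_k=4  p_k/q_k = 1294/61
…
k=6  a_k=1  p_k/q_k = 4179/197
k=7  a_k=4  p_k/q_k = 19601/924
fundamental: x₁=19601, y₁=924  (since 384199201 − 450·853776 = 1)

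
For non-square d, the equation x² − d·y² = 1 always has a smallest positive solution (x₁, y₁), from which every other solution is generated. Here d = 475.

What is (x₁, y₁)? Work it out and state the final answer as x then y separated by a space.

d=475: √d = [21; 1,3,1,6,2,6,1,3,1,42] (ℓ=10, even), read p_9/q_9
step 0: (21, 1)  from 21·(1,0) + (0,1)
…
step 3: (109, 5)  from 1·(87,4) + (22,1)
…
step 5: (1591, 73)  from 2·(741,34) + (109,5)
…
step 8: (45921, 2107)  from 3·(11878,545) + (10287,472)
step 9: (57799, 2652)  from 1·(45921,2107) + (11878,545)
fundamental: x₁=57799, y₁=2652  (since 3340724401 − 475·7033104 = 1)

57799 2652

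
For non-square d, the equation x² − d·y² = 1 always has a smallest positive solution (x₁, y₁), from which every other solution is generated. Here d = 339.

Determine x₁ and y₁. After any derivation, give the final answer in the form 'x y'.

√339 = [18; 2,2,2,1,17,1,2,2,2,36, …], period ℓ=10 (even) → k=9
a_0=18:  p_0=18·1+0=18,  q_0=18·0+1=1
…
a_5=17:  p_5=17·313+221=5542,  q_5=17·17+12=301
…
a_7=2:  p_7=2·5855+5542=17252,  q_7=2·318+301=937
a_8=2:  p_8=2·17252+5855=40359,  q_8=2·937+318=2192
a_9=2:  p_9=2·40359+17252=97970,  q_9=2·2192+937=5321
fundamental: x₁=97970, y₁=5321  (since 9598120900 − 339·28313041 = 1)

97970 5321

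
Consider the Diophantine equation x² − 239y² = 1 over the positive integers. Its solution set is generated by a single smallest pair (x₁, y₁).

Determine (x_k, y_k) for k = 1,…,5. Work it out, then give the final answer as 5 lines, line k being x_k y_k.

√239 → a₀=15, period (2,5,1,2,4,15,4,2,1,5,2,30); ℓ=12 even so k=11
k=0  a_k=15  p_k/q_k = 15/1
k=1  a_k=2  p_k/q_k = 31/2
k=2  a_k=5  p_k/q_k = 170/11
…
k=4  a_k=2  p_k/q_k = 572/37
…
k=6  a_k=15  p_k/q_k = 37907/2452
k=7  a_k=4  p_k/q_k = 154117/9969
k=8  a_k=2  p_k/q_k = 346141/22390
k=9  a_k=1  p_k/q_k = 500258/32359
k=10  a_k=5  p_k/q_k = 2847431/184185
k=11  a_k=2  p_k/q_k = 6195120/400729
(x₁, y₁) = (6195120, 400729);  6195120² − 239·400729² = 1 ✓
(6195120+400729√239)^2 = 76759023628799 + 4965128484960√239
(6195120+400729√239)^3 = 951062724926484326640 + 61519133559490389671√239
(6195120+400729√239)^4 = 11783895416893046404284364801 + 762236829394135240588726080√239
(6195120+400729√239)^5 = 146005292350203948217495381647615600 + 9444297253032328704218497935069529√239

6195120 400729
76759023628799 4965128484960
951062724926484326640 61519133559490389671
11783895416893046404284364801 762236829394135240588726080
146005292350203948217495381647615600 9444297253032328704218497935069529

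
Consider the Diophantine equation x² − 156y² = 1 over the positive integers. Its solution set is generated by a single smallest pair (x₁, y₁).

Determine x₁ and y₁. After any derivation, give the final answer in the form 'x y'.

25 2

d=156: √d = [12; 2,24] (ℓ=2, even), read p_1/q_1
i=0: a=12 ⇒ p=12, q=1
i=1: a=2 ⇒ p=25, q=2
(x₁, y₁) = (25, 2);  25² − 156·2² = 1 ✓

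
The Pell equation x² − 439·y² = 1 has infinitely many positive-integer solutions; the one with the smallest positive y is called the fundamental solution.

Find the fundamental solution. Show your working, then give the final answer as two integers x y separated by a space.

√439 → a₀=20, period (1,19,1,40); ℓ=4 even so k=3
step 0: (20, 1)  from 20·(1,0) + (0,1)
step 1: (21, 1)  from 1·(20,1) + (1,0)
step 2: (419, 20)  from 19·(21,1) + (20,1)
step 3: (440, 21)  from 1·(419,20) + (21,1)
fundamental: x₁=440, y₁=21  (since 193600 − 439·441 = 1)

440 21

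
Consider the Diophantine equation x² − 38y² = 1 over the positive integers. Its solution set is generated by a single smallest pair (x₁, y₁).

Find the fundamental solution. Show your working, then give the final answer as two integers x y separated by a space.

d=38: √d = [6; 6,12] (ℓ=2, even), read p_1/q_1
k=0  a_k=6  p_k/q_k = 6/1
k=1  a_k=6  p_k/q_k = 37/6
fundamental: x₁=37, y₁=6  (since 1369 − 38·36 = 1)

37 6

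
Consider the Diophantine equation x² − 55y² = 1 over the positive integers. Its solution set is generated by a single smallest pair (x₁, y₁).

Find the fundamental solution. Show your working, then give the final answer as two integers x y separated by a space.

d=55: √d = [7; 2,2,2,14] (ℓ=4, even), read p_3/q_3
i=0: a=7 ⇒ p=7, q=1
…
i=2: a=2 ⇒ p=37, q=5
i=3: a=2 ⇒ p=89, q=12
→ (89, 12).  Check: 89²=7921, 55·12²=7920, difference 1.

89 12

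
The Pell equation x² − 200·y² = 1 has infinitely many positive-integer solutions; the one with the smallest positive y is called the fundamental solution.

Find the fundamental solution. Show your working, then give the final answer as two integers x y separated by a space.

99 7

[14; 7,28] for √200; ℓ=2 ⇒ convergent index 1
k=0  a_k=14  p_k/q_k = 14/1
k=1  a_k=7  p_k/q_k = 99/7
→ (99, 7).  Check: 99²=9801, 200·7²=9800, difference 1.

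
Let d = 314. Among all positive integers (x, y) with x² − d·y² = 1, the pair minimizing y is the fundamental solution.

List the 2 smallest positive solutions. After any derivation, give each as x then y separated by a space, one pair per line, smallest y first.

d=314: √d = [17; 1,2,1,1,2,1,34] (ℓ=7, odd), read p_13/q_13
step 0: (17, 1)  from 17·(1,0) + (0,1)
step 1: (18, 1)  from 1·(17,1) + (1,0)
…
step 3: (71, 4)  from 1·(53,3) + (18,1)
…
step 5: (319, 18)  from 2·(124,7) + (71,4)
step 6: (443, 25)  from 1·(319,18) + (124,7)
step 7: (15381, 868)  from 34·(443,25) + (319,18)
step 8: (15824, 893)  from 1·(15381,868) + (443,25)
…
step 12: (282617, 15949)  from 2·(109882,6201) + (62853,3547)
step 13: (392499, 22150)  from 1·(282617,15949) + (109882,6201)
(x₁, y₁) = (392499, 22150);  392499² − 314·22150² = 1 ✓
k=2:  x_2 = 392499·392499+314·22150·22150 = 308110930001,  y_2 = 392499·22150+22150·392499 = 17387705700

392499 22150
308110930001 17387705700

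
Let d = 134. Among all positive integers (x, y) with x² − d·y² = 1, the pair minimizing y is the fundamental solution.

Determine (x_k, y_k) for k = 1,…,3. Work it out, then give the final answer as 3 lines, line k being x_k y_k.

[11; 1,1,2,1,3,…,1,1,22] for √134; ℓ=14 ⇒ convergent index 13
k=0  a_k=11  p_k/q_k = 11/1
…
k=3  a_k=2  p_k/q_k = 58/5
k=4  a_k=1  p_k/q_k = 81/7
k=5  a_k=3  p_k/q_k = 301/26
k=6  a_k=1  p_k/q_k = 382/33
…
k=8  a_k=1  p_k/q_k = 4503/389
…
k=11  a_k=2  p_k/q_k = 61896/5347
k=12  a_k=1  p_k/q_k = 84029/7259
k=13  a_k=1  p_k/q_k = 145925/12606
→ (145925, 12606).  Check: 145925²=21294105625, 134·12606²=21294105624, difference 1.
n=2: (145925,12606)∘(145925,12606) = (145925·145925+134·12606·12606, 145925·12606+12606·145925) = (42588211249,3679061100)
n=3: (42588211249,3679061100)∘(145925,12606) = (145925·42588211249+134·12606·3679061100, 145925·3679061100+12606·42588211249) = (12429369452874725,1073733982022394)

145925 12606
42588211249 3679061100
12429369452874725 1073733982022394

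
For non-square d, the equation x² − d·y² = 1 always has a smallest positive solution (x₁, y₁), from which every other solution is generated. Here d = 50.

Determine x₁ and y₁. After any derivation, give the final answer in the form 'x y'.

√50 → a₀=7, period (14); ℓ=1 odd so k=1
a_0=7:  p_0=7·1+0=7,  q_0=7·0+1=1
a_1=14:  p_1=14·7+1=99,  q_1=14·1+0=14
fundamental: x₁=99, y₁=14  (since 9801 − 50·196 = 1)

99 14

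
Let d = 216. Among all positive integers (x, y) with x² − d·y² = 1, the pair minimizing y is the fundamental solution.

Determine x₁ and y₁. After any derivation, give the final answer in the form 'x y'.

485 33

[14; 1,2,3,2,1,28] for √216; ℓ=6 ⇒ convergent index 5
step 0: (14, 1)  from 14·(1,0) + (0,1)
step 1: (15, 1)  from 1·(14,1) + (1,0)
step 2: (44, 3)  from 2·(15,1) + (14,1)
…
step 4: (338, 23)  from 2·(147,10) + (44,3)
step 5: (485, 33)  from 1·(338,23) + (147,10)
(x₁, y₁) = (485, 33);  485² − 216·33² = 1 ✓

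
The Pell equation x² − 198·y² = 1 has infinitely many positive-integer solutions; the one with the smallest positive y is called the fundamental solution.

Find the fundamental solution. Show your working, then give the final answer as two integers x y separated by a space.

√198 = [14; 14,28, …], period ℓ=2 (even) → k=1
i=0: a=14 ⇒ p=14, q=1
i=1: a=14 ⇒ p=197, q=14
→ (197, 14).  Check: 197²=38809, 198·14²=38808, difference 1.

197 14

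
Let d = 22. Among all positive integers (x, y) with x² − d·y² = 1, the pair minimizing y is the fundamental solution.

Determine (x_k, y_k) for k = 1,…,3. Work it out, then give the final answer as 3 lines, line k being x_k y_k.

197 42
77617 16548
30580901 6519870

[4; 1,2,4,2,1,8] for √22; ℓ=6 ⇒ convergent index 5
i=0: a=4 ⇒ p=4, q=1
…
i=2: a=2 ⇒ p=14, q=3
i=3: a=4 ⇒ p=61, q=13
i=4: a=2 ⇒ p=136, q=29
i=5: a=1 ⇒ p=197, q=42
→ (197, 42).  Check: 197²=38809, 22·42²=38808, difference 1.
n=2: (197,42)∘(197,42) = (197·197+22·42·42, 197·42+42·197) = (77617,16548)
n=3: (77617,16548)∘(197,42) = (197·77617+22·42·16548, 197·16548+42·77617) = (30580901,6519870)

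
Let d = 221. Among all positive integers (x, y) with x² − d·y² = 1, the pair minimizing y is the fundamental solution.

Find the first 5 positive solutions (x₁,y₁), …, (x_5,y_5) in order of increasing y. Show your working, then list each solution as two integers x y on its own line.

1665 112
5544449 372960
18463013505 1241956688
61481829427201 4135715398080
204734473529565825 13771931033649712

[14; 1,6,2,6,1,28] for √221; ℓ=6 ⇒ convergent index 5
step 0: (14, 1)  from 14·(1,0) + (0,1)
…
step 2: (104, 7)  from 6·(15,1) + (14,1)
…
step 4: (1442, 97)  from 6·(223,15) + (104,7)
step 5: (1665, 112)  from 1·(1442,97) + (223,15)
→ (1665, 112).  Check: 1665²=2772225, 221·112²=2772224, difference 1.
(x_2, y_2) = (1665·1665 + 221·112·112, 1665·112 + 112·1665) = (5544449, 372960)
(x_3, y_3) = (1665·5544449 + 221·112·372960, 1665·372960 + 112·5544449) = (18463013505, 1241956688)
(x_4, y_4) = (1665·18463013505 + 221·112·1241956688, 1665·1241956688 + 112·18463013505) = (61481829427201, 4135715398080)
(x_5, y_5) = (1665·61481829427201 + 221·112·4135715398080, 1665·4135715398080 + 112·61481829427201) = (204734473529565825, 13771931033649712)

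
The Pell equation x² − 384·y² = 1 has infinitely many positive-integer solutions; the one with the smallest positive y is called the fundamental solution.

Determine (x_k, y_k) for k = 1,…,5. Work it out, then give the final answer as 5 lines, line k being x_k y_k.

√384 = [19; 1,1,2,9,2,1,1,38, …], period ℓ=8 (even) → k=7
i=0: a=19 ⇒ p=19, q=1
i=1: a=1 ⇒ p=20, q=1
…
i=3: a=2 ⇒ p=98, q=5
…
i=5: a=2 ⇒ p=1940, q=99
i=6: a=1 ⇒ p=2861, q=146
i=7: a=1 ⇒ p=4801, q=245
→ (4801, 245).  Check: 4801²=23049601, 384·245²=23049600, difference 1.
n=2: (4801,245)∘(4801,245) = (4801·4801+384·245·245, 4801·245+245·4801) = (46099201,2352490)
n=3: (46099201,2352490)∘(4801,245) = (4801·46099201+384·245·2352490, 4801·2352490+245·46099201) = (442644523201,22588608735)
n=4: (442644523201,22588608735)∘(4801,245) = (4801·442644523201+384·245·22588608735, 4801·22588608735+245·442644523201) = (4250272665676801,216895818720980)
n=5: (4250272665676801,216895818720980)∘(4801,245) = (4801·4250272665676801+384·245·216895818720980, 4801·216895818720980+245·4250272665676801) = (40811117693184120001,2082633628770241225)

4801 245
46099201 2352490
442644523201 22588608735
4250272665676801 216895818720980
40811117693184120001 2082633628770241225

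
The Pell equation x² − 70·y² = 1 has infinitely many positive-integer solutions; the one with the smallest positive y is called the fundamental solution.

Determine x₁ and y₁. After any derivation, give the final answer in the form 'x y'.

[8; 2,1,2,1,2,16] for √70; ℓ=6 ⇒ convergent index 5
i=0: a=8 ⇒ p=8, q=1
…
i=2: a=1 ⇒ p=25, q=3
…
i=4: a=1 ⇒ p=92, q=11
i=5: a=2 ⇒ p=251, q=30
fundamental: x₁=251, y₁=30  (since 63001 − 70·900 = 1)

251 30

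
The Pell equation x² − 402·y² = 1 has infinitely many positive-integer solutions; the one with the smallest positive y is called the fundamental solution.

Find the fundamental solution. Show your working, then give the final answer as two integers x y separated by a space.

√402 → a₀=20, period (20,40); ℓ=2 even so k=1
i=0: a=20 ⇒ p=20, q=1
i=1: a=20 ⇒ p=401, q=20
→ (401, 20).  Check: 401²=160801, 402·20²=160800, difference 1.

401 20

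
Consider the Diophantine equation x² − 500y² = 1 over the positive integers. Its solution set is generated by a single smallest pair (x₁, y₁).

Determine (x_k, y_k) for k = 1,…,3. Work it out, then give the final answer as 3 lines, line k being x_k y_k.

930249 41602
1730726404001 77400437796
3220013013190122249 144003359718540806

√500 → a₀=22, period (2,1,3,2,1,…,1,2,44); ℓ=14 even so k=13
a_0=22:  p_0=22·1+0=22,  q_0=22·0+1=1
a_1=2:  p_1=2·22+1=45,  q_1=2·1+0=2
a_2=1:  p_2=1·45+22=67,  q_2=1·2+1=3
a_3=3:  p_3=3·67+45=246,  q_3=3·3+2=11
…
a_6=1:  p_6=1·805+559=1364,  q_6=1·36+25=61
…
a_8=1:  p_8=1·14445+1364=15809,  q_8=1·646+61=707
…
a_10=2:  p_10=2·30254+15809=76317,  q_10=2·1353+707=3413
a_11=3:  p_11=3·76317+30254=259205,  q_11=3·3413+1353=11592
a_12=1:  p_12=1·259205+76317=335522,  q_12=1·11592+3413=15005
a_13=2:  p_13=2·335522+259205=930249,  q_13=2·15005+11592=41602
(x₁, y₁) = (930249, 41602);  930249² − 500·41602² = 1 ✓
n=2: (930249,41602)∘(930249,41602) = (930249·930249+500·41602·41602, 930249·41602+41602·930249) = (1730726404001,77400437796)
n=3: (1730726404001,77400437796)∘(930249,41602) = (930249·1730726404001+500·41602·77400437796, 930249·77400437796+41602·1730726404001) = (3220013013190122249,144003359718540806)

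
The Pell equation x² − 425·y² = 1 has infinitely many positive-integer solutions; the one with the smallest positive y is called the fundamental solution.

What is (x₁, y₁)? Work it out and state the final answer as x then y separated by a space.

[20; 1,1,1,1,1,1,40] for √425; ℓ=7 ⇒ convergent index 13
i=0: a=20 ⇒ p=20, q=1
i=1: a=1 ⇒ p=21, q=1
i=2: a=1 ⇒ p=41, q=2
…
i=5: a=1 ⇒ p=165, q=8
i=6: a=1 ⇒ p=268, q=13
i=7: a=40 ⇒ p=10885, q=528
…
i=9: a=1 ⇒ p=22038, q=1069
i=10: a=1 ⇒ p=33191, q=1610
i=11: a=1 ⇒ p=55229, q=2679
i=12: a=1 ⇒ p=88420, q=4289
i=13: a=1 ⇒ p=143649, q=6968
fundamental: x₁=143649, y₁=6968  (since 20635035201 − 425·48553024 = 1)

143649 6968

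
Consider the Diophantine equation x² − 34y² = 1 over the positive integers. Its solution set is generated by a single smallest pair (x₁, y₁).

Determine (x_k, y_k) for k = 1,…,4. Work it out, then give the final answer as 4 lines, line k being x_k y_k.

35 6
2449 420
171395 29394
11995201 2057160

d=34: √d = [5; 1,4,1,10] (ℓ=4, even), read p_3/q_3
k=0  a_k=5  p_k/q_k = 5/1
k=1  a_k=1  p_k/q_k = 6/1
k=2  a_k=4  p_k/q_k = 29/5
k=3  a_k=1  p_k/q_k = 35/6
(x₁, y₁) = (35, 6);  35² − 34·6² = 1 ✓
n=2: (35,6)∘(35,6) = (35·35+34·6·6, 35·6+6·35) = (2449,420)
n=3: (2449,420)∘(35,6) = (35·2449+34·6·420, 35·420+6·2449) = (171395,29394)
n=4: (171395,29394)∘(35,6) = (35·171395+34·6·29394, 35·29394+6·171395) = (11995201,2057160)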